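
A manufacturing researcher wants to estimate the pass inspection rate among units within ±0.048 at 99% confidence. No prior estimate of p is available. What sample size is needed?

Conservative approach: use p = 0.5 (maximizes p(1-p) = 0.25). n = z²(0.25)/E² = 2.576²×0.25/0.048² = 720.03 → n = 721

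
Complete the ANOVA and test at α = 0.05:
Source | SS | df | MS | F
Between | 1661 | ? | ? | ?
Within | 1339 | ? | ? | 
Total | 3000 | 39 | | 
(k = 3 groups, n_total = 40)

df_between = 2, df_within = 37. MS_between = 830.5, MS_within = 36.19. F = 22.949, F_crit ≈ 3.252. Reject H₀.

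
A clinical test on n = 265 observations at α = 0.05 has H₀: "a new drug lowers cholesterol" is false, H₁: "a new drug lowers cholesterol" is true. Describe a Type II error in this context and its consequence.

Type II error: failing to reject H₀ when it is false — concluding that a new drug lowers cholesterol is not supported when in fact it is. Consequence: shelving an effective drug — patients miss out on a treatment that would have helped.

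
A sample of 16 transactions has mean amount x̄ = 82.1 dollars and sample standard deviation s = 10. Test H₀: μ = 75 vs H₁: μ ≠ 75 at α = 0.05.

t = (x̄ - μ₀)/(s/√n) = (82.1 - 75)/(10/√16) = 2.84. df = 15, critical t = ±2.131. Reject H₀.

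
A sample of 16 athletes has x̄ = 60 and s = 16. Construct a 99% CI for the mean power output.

CI = x̄ ± t*(s/√n) = 60 ± 2.947(16/√16) = (48.21, 71.79)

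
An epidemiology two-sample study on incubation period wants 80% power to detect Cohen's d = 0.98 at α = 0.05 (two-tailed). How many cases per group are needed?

z_{α/2} = 1.96, z_β = Φ⁻¹(0.8) = 0.842. For large effect (d = 0.98): n per group = 2(z_{α/2} + z_β)²/d² = 2(1.96 + 0.842)²/0.98² = 16.3 → 17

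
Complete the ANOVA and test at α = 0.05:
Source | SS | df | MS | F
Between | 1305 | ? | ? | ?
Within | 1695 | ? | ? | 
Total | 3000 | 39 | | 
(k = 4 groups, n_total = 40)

df_between = 3, df_within = 36. MS_between = 435.0, MS_within = 47.08. F = 9.239, F_crit ≈ 2.866. Reject H₀.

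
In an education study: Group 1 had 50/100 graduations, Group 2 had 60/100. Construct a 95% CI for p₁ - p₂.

p̂₁ = 0.5, p̂₂ = 0.6. Difference = -0.1. CI = (-0.237, 0.037)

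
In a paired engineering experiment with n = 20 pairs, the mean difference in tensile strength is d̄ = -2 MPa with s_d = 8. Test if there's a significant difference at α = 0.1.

t = d̄/(s_d/√n) = -2/(8/√20) = -1.118. df = 19, critical t = ±1.729. Fail to reject H₀.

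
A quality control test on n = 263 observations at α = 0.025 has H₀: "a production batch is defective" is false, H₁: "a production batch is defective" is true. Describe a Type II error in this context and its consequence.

Type II error: failing to reject H₀ when it is false — concluding that a production batch is defective is not supported when in fact it is. Consequence: shipping a defective batch — faulty products reach customers.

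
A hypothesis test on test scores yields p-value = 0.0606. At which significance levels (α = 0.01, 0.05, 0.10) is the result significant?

p = 0.0606. Significant at: α = 0.1.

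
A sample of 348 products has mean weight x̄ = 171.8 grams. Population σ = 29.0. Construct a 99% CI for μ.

CI = x̄ ± z*(σ/√n) = 171.8 ± 2.576(29.0/√348) = 171.8 ± 4.0 = (167.8, 175.8)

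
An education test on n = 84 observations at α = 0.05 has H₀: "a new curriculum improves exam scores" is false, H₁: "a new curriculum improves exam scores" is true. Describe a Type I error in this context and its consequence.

Type I error: rejecting H₀ when it is true — concluding that a new curriculum improves exam scores when in fact it is not. Consequence: adopting a curriculum that gives no real benefit — disruption for nothing.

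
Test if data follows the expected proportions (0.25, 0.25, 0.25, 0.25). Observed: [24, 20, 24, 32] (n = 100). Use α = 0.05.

Expected: [25.0, 25.0, 25.0, 25.0]. χ² = 3.04. df = 3, critical = 7.815. Fail to reject H₀.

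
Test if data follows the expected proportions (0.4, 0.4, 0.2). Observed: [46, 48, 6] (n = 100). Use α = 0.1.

Expected: [40.0, 40.0, 20.0]. χ² = 12.3. df = 2, critical = 4.605. Reject H₀.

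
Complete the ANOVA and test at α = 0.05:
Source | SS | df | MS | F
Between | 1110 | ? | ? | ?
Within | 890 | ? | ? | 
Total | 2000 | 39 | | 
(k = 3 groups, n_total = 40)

df_between = 2, df_within = 37. MS_between = 555.0, MS_within = 24.05. F = 23.073, F_crit ≈ 3.252. Reject H₀.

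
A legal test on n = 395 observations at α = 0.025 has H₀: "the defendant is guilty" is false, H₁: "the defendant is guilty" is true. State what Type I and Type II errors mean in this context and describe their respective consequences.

Type I (false positive): concluding that the defendant is guilty when it is not — convicting an innocent person. Type II (false negative): failing to conclude that the defendant is guilty when it is — acquitting a guilty person. Which is costlier depends on domain priorities and is a judgement call rather than a statistical fact.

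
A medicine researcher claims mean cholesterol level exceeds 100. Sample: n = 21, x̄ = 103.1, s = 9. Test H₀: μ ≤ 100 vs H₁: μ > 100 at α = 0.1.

t = (103.1 - 100)/(9/√21) = 1.578, df = 20. Critical t = 1.325. Reject H₀.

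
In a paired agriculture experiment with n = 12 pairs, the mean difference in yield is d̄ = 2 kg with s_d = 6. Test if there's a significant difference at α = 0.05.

t = d̄/(s_d/√n) = 2/(6/√12) = 1.155. df = 11, critical t = ±2.201. Fail to reject H₀.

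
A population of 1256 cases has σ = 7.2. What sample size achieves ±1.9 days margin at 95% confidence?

Without FPC: n₀ = (1.96×7.2/1.9)² = 55.166. With FPC: n = n₀N/(n₀+N-1) = 52.9 → n = 53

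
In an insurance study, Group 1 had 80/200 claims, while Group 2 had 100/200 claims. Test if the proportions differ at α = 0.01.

p̂₁ = 0.4, p̂₂ = 0.5, pooled p̂ = 0.45. z = -2.01. Critical: ±2.576. Fail to reject H₀.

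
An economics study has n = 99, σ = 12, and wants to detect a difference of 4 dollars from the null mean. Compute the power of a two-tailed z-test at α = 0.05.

SE = σ/√n = 12/√99 = 1.206. Non-centrality λ = d/SE = 4/1.206 = 3.317. Power ≈ Φ(λ - z_{α/2}) = Φ(3.317 - 1.96) = Φ(1.357) = 0.913.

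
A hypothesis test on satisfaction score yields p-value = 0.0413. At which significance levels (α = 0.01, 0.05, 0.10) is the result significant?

p = 0.0413. Significant at: α = 0.05, 0.1.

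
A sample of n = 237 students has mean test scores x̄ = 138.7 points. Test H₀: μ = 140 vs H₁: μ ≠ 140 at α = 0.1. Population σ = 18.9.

z = (x̄ - μ₀)/(σ/√n) = (138.7 - 140)/(18.9/√237) = -1.059. Critical value: ±1.645. Since |-1.059| ≤ 1.645, Fail to reject H₀.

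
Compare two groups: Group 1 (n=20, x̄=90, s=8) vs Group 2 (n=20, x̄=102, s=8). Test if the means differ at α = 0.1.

Pooled sp = 8.0. t = -4.743, df = 38. Critical t = ±1.686. Reject H₀.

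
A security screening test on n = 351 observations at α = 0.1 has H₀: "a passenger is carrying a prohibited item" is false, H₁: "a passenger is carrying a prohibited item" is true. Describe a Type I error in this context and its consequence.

Type I error: rejecting H₀ when it is true — concluding that a passenger is carrying a prohibited item when in fact it is not. Consequence: detaining an innocent passenger — delay and inconvenience.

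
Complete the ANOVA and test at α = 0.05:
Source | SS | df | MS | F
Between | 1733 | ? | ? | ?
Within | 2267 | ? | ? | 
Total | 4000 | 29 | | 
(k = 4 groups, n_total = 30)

df_between = 3, df_within = 26. MS_between = 577.67, MS_within = 87.19. F = 6.625, F_crit ≈ 2.975. Reject H₀.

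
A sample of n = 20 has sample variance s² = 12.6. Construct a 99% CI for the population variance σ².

df = 19. χ²_{0.005} = 38.582, χ²_{0.995} = 6.844. CI for σ² = ((n-1)s²/χ²_{α/2}, (n-1)s²/χ²_{1-α/2}) = (19·12.6/38.582, 19·12.6/6.844) = (6.2, 34.98)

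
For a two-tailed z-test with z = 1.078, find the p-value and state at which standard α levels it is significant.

p = 2·P(Z > |1.078|) = 2·(1 - Φ(1.078)) ≈ 0.281. Not significant at any standard level.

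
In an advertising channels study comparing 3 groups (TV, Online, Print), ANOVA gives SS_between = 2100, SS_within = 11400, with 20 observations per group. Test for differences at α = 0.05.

df_between = 2, df_within = 57. F = MS_between/MS_within = 1050.0/200.0 = 5.25. F_crit ≈ 3.159. Reject H₀. At least one mean differs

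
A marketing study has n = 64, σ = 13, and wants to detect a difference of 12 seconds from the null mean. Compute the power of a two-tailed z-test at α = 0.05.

SE = σ/√n = 13/√64 = 1.625. Non-centrality λ = d/SE = 12/1.625 = 7.385. Power ≈ Φ(λ - z_{α/2}) = Φ(7.385 - 1.96) = Φ(5.425) = 1.0.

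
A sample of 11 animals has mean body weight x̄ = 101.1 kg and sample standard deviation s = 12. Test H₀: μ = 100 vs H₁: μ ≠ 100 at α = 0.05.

t = (x̄ - μ₀)/(s/√n) = (101.1 - 100)/(12/√11) = 0.304. df = 10, critical t = ±2.228. Fail to reject H₀.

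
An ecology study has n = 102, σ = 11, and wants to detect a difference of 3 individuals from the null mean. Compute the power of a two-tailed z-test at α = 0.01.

SE = σ/√n = 11/√102 = 1.089. Non-centrality λ = d/SE = 3/1.089 = 2.754. Power ≈ Φ(λ - z_{α/2}) = Φ(2.754 - 2.576) = Φ(0.178) = 0.571.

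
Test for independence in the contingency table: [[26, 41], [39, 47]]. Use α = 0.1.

χ² = 0.66. df = 1, critical = 2.706. Fail to reject H₀. No evidence of dependence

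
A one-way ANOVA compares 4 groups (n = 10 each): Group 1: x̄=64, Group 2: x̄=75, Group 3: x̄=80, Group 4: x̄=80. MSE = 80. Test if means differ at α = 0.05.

Grand mean = 74.75. SS_between = 1707.5, MS_between = 569.17. F = 7.115, F_crit ≈ 2.866. Reject H₀.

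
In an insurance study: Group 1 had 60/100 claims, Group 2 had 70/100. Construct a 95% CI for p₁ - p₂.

p̂₁ = 0.6, p̂₂ = 0.7. Difference = -0.1. CI = (-0.231, 0.031)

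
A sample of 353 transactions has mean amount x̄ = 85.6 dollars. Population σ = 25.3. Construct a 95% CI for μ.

CI = x̄ ± z*(σ/√n) = 85.6 ± 1.96(25.3/√353) = 85.6 ± 2.64 = (82.96, 88.24)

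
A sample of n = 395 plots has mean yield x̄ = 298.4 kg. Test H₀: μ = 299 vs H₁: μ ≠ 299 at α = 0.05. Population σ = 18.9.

z = (x̄ - μ₀)/(σ/√n) = (298.4 - 299)/(18.9/√395) = -0.631. Critical value: ±1.96. Since |-0.631| ≤ 1.96, Fail to reject H₀.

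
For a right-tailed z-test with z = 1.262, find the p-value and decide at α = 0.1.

p = P(Z > 1.262) = 1 - Φ(1.262) ≈ 0.1035. Since p ≥ 0.1, fail to reject H₀ (not significant) at α = 0.1.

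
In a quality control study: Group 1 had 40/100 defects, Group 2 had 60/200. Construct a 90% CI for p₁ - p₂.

p̂₁ = 0.4, p̂₂ = 0.3. Difference = 0.1. CI = (0.003, 0.197)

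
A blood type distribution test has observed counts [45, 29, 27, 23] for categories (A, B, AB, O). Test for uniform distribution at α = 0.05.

Expected = 31 each. χ² = Σ(O-E)²/E = 9.032. df = 3, critical value = 7.815. Reject H₀.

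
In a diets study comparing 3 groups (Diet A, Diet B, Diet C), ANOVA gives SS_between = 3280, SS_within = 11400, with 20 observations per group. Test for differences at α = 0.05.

df_between = 2, df_within = 57. F = MS_between/MS_within = 1640.0/200.0 = 8.2. F_crit ≈ 3.159. Reject H₀. At least one mean differs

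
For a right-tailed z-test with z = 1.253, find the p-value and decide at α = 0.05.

p = P(Z > 1.253) = 1 - Φ(1.253) ≈ 0.1051. Since p ≥ 0.05, fail to reject H₀ (not significant) at α = 0.05.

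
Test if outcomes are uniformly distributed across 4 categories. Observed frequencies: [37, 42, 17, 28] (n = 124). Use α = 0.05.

Expected = 31 each. χ² = Σ(O-E)²/E = 11.677. df = 3, critical value = 7.815. Reject H₀.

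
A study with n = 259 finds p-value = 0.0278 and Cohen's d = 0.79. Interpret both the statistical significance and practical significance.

Statistically significant (p = 0.0278 < 0.05). Cohen's d = 0.79 indicates a medium effect size. Both statistical and practical significance should be considered.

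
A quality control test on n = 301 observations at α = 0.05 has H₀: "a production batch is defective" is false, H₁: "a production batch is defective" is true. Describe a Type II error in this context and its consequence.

Type II error: failing to reject H₀ when it is false — concluding that a production batch is defective is not supported when in fact it is. Consequence: shipping a defective batch — faulty products reach customers.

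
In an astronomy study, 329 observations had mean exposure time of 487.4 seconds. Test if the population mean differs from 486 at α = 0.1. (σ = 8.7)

z = (x̄ - μ₀)/(σ/√n) = (487.4 - 486)/(8.7/√329) = 2.919. Critical value: ±1.645. Since |2.919| > 1.645, Reject H₀.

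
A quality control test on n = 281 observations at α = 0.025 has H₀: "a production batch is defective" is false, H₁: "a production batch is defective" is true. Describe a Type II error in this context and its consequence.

Type II error: failing to reject H₀ when it is false — concluding that a production batch is defective is not supported when in fact it is. Consequence: shipping a defective batch — faulty products reach customers.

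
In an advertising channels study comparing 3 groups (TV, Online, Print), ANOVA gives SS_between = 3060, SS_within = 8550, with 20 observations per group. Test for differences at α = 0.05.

df_between = 2, df_within = 57. F = MS_between/MS_within = 1530.0/150.0 = 10.2. F_crit ≈ 3.159. Reject H₀. At least one mean differs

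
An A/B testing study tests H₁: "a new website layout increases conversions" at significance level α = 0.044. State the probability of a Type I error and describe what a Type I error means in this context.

P(Type I error) = α = 0.044. A Type I error is rejecting H₀ when H₀ is actually true (false positive) — here, concluding that a new website layout increases conversions when in fact this is not the case. Consequence: rolling out a layout that doesn't actually help — wasted engineering effort.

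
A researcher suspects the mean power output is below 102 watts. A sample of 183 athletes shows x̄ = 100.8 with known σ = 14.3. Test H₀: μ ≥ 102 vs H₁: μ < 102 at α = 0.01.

z = -1.135. Critical value: -2.33. Fail to reject H₀.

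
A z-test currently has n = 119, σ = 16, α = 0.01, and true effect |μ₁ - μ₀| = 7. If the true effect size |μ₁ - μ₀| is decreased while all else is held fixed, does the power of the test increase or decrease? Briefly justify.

Power decreases: a smaller true effect decreases the non-centrality λ = |μ₁ - μ₀|/(σ/√n).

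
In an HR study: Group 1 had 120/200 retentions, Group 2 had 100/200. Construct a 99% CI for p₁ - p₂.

p̂₁ = 0.6, p̂₂ = 0.5. Difference = 0.1. CI = (-0.028, 0.228)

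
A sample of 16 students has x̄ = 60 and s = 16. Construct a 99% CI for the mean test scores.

CI = x̄ ± t*(s/√n) = 60 ± 2.947(16/√16) = (48.21, 71.79)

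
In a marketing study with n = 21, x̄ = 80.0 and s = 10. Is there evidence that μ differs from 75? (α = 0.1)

t = (x̄ - μ₀)/(s/√n) = (80.0 - 75)/(10/√21) = 2.291. df = 20, critical t = ±1.725. Reject H₀.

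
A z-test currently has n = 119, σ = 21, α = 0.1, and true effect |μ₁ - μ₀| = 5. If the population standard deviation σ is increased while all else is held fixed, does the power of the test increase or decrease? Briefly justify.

Power decreases: a larger σ inflates the standard error σ/√n, pulling the sampling distribution under H₁ back toward the critical value.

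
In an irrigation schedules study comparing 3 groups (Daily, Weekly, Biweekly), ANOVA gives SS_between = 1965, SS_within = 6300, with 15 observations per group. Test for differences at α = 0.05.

df_between = 2, df_within = 42. F = MS_between/MS_within = 982.5/150.0 = 6.55. F_crit ≈ 3.22. Reject H₀. At least one mean differs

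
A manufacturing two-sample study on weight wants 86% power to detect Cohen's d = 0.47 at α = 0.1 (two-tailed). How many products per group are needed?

z_{α/2} = 1.645, z_β = Φ⁻¹(0.86) = 1.08. For small effect (d = 0.47): n per group = 2(z_{α/2} + z_β)²/d² = 2(1.645 + 1.08)²/0.47² = 67.2 → 68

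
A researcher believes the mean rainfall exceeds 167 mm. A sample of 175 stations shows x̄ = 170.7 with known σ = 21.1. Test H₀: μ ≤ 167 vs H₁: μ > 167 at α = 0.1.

z = 2.32. Critical value: 1.28. Reject H₀.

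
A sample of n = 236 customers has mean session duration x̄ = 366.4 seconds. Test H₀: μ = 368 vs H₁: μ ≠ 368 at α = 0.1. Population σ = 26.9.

z = (x̄ - μ₀)/(σ/√n) = (366.4 - 368)/(26.9/√236) = -0.914. Critical value: ±1.645. Since |-0.914| ≤ 1.645, Fail to reject H₀.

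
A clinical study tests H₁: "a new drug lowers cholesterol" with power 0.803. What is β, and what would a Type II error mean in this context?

β = 1 - power = 1 - 0.803 = 0.197. A Type II error is failing to reject H₀ when H₀ is false (false negative) — here, failing to conclude that a new drug lowers cholesterol when in fact it is true. Consequence: shelving an effective drug — patients miss out on a treatment that would have helped.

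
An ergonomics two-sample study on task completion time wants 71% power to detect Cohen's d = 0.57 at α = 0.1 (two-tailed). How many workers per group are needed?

z_{α/2} = 1.645, z_β = Φ⁻¹(0.71) = 0.553. For medium effect (d = 0.57): n per group = 2(z_{α/2} + z_β)²/d² = 2(1.645 + 0.553)²/0.57² = 29.7 → 30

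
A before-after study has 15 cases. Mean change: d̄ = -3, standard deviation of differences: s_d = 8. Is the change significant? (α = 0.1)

t = d̄/(s_d/√n) = -3/(8/√15) = -1.452. df = 14, critical t = ±1.761. Fail to reject H₀.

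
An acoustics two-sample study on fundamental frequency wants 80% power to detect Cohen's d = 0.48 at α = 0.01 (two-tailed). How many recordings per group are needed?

z_{α/2} = 2.576, z_β = Φ⁻¹(0.8) = 0.842. For small effect (d = 0.48): n per group = 2(z_{α/2} + z_β)²/d² = 2(2.576 + 0.842)²/0.48² = 101.4 → 102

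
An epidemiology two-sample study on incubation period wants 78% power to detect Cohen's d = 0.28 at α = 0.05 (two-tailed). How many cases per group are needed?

z_{α/2} = 1.96, z_β = Φ⁻¹(0.78) = 0.772. For small effect (d = 0.28): n per group = 2(z_{α/2} + z_β)²/d² = 2(1.96 + 0.772)²/0.28² = 190.4 → 191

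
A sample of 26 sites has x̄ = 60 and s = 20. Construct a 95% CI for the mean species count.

CI = x̄ ± t*(s/√n) = 60 ± 2.06(20/√26) = (51.92, 68.08)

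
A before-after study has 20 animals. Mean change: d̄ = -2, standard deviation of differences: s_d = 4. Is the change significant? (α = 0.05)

t = d̄/(s_d/√n) = -2/(4/√20) = -2.236. df = 19, critical t = ±2.093. Reject H₀.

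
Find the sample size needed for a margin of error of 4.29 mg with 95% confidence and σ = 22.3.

n = (z*σ/E)² = (1.96×22.3/4.29)² = 103.8 → n = 104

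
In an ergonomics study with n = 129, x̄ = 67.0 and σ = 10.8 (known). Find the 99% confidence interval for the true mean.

CI = x̄ ± z*(σ/√n) = 67.0 ± 2.576(10.8/√129) = 67.0 ± 2.45 = (64.55, 69.45)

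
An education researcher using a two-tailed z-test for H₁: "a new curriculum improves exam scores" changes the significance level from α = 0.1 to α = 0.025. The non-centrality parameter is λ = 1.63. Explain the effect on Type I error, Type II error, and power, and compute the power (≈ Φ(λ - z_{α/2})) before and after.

Decreasing α from 0.1 to 0.025:
• Type I error rate decreases (α is the Type I rate by definition).
• Critical value moves from z_{α/2} = 1.645 to 2.241, so power = Φ(λ - z_{α/2}) goes from Φ(1.63 - 1.645) = 0.494 to Φ(1.63 - 2.241) = 0.271.
• Type II error rate β = 1 - power therefore increases (0.506 → 0.729).
Appropriate when false positives are costly — here, adopting a curriculum that gives no real benefit — disruption for nothing.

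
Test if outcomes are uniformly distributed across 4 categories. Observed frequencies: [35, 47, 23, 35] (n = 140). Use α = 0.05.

Expected = 35 each. χ² = Σ(O-E)²/E = 8.229. df = 3, critical value = 7.815. Reject H₀.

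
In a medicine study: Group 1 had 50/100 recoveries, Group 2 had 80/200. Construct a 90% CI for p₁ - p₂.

p̂₁ = 0.5, p̂₂ = 0.4. Difference = 0.1. CI = (-0.0, 0.2)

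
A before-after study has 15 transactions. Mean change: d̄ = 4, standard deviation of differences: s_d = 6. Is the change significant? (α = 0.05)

t = d̄/(s_d/√n) = 4/(6/√15) = 2.582. df = 14, critical t = ±2.145. Reject H₀.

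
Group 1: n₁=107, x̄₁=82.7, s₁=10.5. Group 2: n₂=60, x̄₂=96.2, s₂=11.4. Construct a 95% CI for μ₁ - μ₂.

Difference = -13.5. SE = √(10.5²/107 + 11.4²/60) = 1.788. CI = (-17.0, -10.0)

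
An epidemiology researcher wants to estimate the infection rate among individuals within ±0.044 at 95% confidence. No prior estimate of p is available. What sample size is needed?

Conservative approach: use p = 0.5 (maximizes p(1-p) = 0.25). n = z²(0.25)/E² = 1.96²×0.25/0.044² = 496.1 → n = 497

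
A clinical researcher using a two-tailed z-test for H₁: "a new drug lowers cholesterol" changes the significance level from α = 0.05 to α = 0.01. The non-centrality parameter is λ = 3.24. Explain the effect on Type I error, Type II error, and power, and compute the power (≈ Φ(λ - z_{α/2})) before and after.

Decreasing α from 0.05 to 0.01:
• Type I error rate decreases (α is the Type I rate by definition).
• Critical value moves from z_{α/2} = 1.96 to 2.576, so power = Φ(λ - z_{α/2}) goes from Φ(3.24 - 1.96) = 0.9 to Φ(3.24 - 2.576) = 0.747.
• Type II error rate β = 1 - power therefore increases (0.1 → 0.253).
Appropriate when false positives are costly — here, approving an ineffective drug — patients take a useless medication and may skip effective alternatives.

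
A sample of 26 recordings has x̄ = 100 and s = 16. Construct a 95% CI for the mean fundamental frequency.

CI = x̄ ± t*(s/√n) = 100 ± 2.06(16/√26) = (93.54, 106.46)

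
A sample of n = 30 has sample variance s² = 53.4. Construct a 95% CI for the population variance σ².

df = 29. χ²_{0.025} = 45.722, χ²_{0.975} = 16.047. CI for σ² = ((n-1)s²/χ²_{α/2}, (n-1)s²/χ²_{1-α/2}) = (29·53.4/45.722, 29·53.4/16.047) = (33.87, 96.5)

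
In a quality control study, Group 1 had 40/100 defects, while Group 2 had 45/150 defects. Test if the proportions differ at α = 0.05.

p̂₁ = 0.4, p̂₂ = 0.3, pooled p̂ = 0.34. z = 1.635. Critical: ±1.96. Fail to reject H₀.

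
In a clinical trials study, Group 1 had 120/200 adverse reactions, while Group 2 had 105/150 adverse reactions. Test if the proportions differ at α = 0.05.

p̂₁ = 0.6, p̂₂ = 0.7, pooled p̂ = 0.643. z = -1.932. Critical: ±1.96. Fail to reject H₀.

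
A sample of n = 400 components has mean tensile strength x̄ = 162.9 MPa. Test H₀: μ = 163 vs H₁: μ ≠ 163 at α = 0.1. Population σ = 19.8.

z = (x̄ - μ₀)/(σ/√n) = (162.9 - 163)/(19.8/√400) = -0.101. Critical value: ±1.645. Since |-0.101| ≤ 1.645, Fail to reject H₀.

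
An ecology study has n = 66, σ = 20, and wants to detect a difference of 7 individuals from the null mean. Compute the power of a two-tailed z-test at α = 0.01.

SE = σ/√n = 20/√66 = 2.462. Non-centrality λ = d/SE = 7/2.462 = 2.843. Power ≈ Φ(λ - z_{α/2}) = Φ(2.843 - 2.576) = Φ(0.267) = 0.605.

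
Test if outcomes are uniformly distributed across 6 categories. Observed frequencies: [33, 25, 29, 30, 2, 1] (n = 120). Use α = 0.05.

Expected = 20 each. χ² = Σ(O-E)²/E = 53.0. df = 5, critical value = 11.07. Reject H₀.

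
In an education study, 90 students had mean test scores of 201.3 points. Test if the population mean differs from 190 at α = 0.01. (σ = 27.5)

z = (x̄ - μ₀)/(σ/√n) = (201.3 - 190)/(27.5/√90) = 3.898. Critical value: ±2.576. Since |3.898| > 2.576, Reject H₀.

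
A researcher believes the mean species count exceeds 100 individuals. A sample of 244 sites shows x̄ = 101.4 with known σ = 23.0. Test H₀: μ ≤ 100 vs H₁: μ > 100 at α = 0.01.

z = 0.951. Critical value: 2.33. Fail to reject H₀.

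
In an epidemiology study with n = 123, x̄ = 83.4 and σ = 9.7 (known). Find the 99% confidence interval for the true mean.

CI = x̄ ± z*(σ/√n) = 83.4 ± 2.576(9.7/√123) = 83.4 ± 2.25 = (81.15, 85.65)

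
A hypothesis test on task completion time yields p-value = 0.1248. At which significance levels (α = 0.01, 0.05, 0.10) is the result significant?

p = 0.1248. Not significant at any of the given levels.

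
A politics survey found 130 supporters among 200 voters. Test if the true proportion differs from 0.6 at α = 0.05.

p̂ = 0.65, p₀ = 0.6. z = (p̂ - p₀)/√(p₀(1-p₀)/n) = 1.443. Critical: ±1.96. Fail to reject H₀.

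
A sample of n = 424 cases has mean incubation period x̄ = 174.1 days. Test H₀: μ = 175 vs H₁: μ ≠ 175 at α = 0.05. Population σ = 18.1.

z = (x̄ - μ₀)/(σ/√n) = (174.1 - 175)/(18.1/√424) = -1.024. Critical value: ±1.96. Since |-1.024| ≤ 1.96, Fail to reject H₀.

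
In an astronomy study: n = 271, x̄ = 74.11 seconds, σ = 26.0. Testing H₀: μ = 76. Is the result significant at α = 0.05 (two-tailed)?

z = (74.11 - 76)/(26.0/√271) = -1.197. Since |z| ≤ 1.96, not significant at α = 0.05.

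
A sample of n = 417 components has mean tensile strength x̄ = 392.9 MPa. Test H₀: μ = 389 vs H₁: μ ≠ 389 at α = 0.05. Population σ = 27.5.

z = (x̄ - μ₀)/(σ/√n) = (392.9 - 389)/(27.5/√417) = 2.896. Critical value: ±1.96. Since |2.896| > 1.96, Reject H₀.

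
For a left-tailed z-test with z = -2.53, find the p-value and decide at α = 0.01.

p = P(Z < -2.53) = Φ(-2.53) ≈ 0.0057. Since p < 0.01, reject H₀ (significant) at α = 0.01.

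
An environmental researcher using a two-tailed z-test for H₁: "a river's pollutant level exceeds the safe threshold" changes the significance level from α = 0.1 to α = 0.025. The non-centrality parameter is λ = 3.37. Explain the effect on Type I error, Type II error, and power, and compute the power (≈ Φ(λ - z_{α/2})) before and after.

Decreasing α from 0.1 to 0.025:
• Type I error rate decreases (α is the Type I rate by definition).
• Critical value moves from z_{α/2} = 1.645 to 2.241, so power = Φ(λ - z_{α/2}) goes from Φ(3.37 - 1.645) = 0.958 to Φ(3.37 - 2.241) = 0.871.
• Type II error rate β = 1 - power therefore increases (0.042 → 0.129).
Appropriate when false positives are costly — here, shutting down a compliant factory unnecessarily.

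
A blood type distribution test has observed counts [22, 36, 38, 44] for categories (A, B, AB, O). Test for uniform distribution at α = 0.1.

Expected = 35 each. χ² = Σ(O-E)²/E = 7.429. df = 3, critical value = 6.251. Reject H₀.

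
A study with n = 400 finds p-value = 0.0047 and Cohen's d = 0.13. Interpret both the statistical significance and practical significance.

Statistically significant (p = 0.0047 < 0.05). Cohen's d = 0.13 indicates a very small effect size. Both statistical and practical significance should be considered.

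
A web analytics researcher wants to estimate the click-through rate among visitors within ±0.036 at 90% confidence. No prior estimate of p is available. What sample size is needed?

Conservative approach: use p = 0.5 (maximizes p(1-p) = 0.25). n = z²(0.25)/E² = 1.645²×0.25/0.036² = 522.0 → n = 522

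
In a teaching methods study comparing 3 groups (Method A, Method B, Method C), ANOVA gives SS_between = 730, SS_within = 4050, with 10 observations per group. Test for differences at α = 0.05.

df_between = 2, df_within = 27. F = MS_between/MS_within = 365.0/150.0 = 2.433. F_crit ≈ 3.354. Fail to reject H₀.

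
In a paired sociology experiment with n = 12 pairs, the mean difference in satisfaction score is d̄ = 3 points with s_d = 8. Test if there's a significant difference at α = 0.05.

t = d̄/(s_d/√n) = 3/(8/√12) = 1.299. df = 11, critical t = ±2.201. Fail to reject H₀.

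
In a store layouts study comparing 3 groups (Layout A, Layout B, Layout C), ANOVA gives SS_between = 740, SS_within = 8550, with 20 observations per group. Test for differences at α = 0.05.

df_between = 2, df_within = 57. F = MS_between/MS_within = 370.0/150.0 = 2.467. F_crit ≈ 3.159. Fail to reject H₀.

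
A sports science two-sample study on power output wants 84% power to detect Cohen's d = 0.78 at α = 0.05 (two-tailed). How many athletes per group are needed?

z_{α/2} = 1.96, z_β = Φ⁻¹(0.84) = 0.994. For medium effect (d = 0.78): n per group = 2(z_{α/2} + z_β)²/d² = 2(1.96 + 0.994)²/0.78² = 28.7 → 29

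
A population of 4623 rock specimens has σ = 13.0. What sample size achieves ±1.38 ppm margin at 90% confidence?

Without FPC: n₀ = (1.645×13.0/1.38)² = 240.138. With FPC: n = n₀N/(n₀+N-1) = 228.3 → n = 229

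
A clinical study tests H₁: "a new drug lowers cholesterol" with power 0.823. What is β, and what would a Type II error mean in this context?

β = 1 - power = 1 - 0.823 = 0.177. A Type II error is failing to reject H₀ when H₀ is false (false negative) — here, failing to conclude that a new drug lowers cholesterol when in fact it is true. Consequence: shelving an effective drug — patients miss out on a treatment that would have helped.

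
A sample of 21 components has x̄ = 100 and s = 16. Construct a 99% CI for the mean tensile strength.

CI = x̄ ± t*(s/√n) = 100 ± 2.845(16/√21) = (90.07, 109.93)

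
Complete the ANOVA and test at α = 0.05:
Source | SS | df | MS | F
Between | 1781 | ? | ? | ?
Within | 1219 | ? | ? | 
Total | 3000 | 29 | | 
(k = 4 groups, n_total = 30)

df_between = 3, df_within = 26. MS_between = 593.67, MS_within = 46.88. F = 12.662, F_crit ≈ 2.975. Reject H₀.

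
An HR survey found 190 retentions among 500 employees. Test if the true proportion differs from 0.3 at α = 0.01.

p̂ = 0.38, p₀ = 0.3. z = (p̂ - p₀)/√(p₀(1-p₀)/n) = 3.904. Critical: ±2.576. Reject H₀.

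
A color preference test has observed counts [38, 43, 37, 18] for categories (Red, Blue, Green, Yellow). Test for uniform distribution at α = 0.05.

Expected = 34 each. χ² = Σ(O-E)²/E = 10.647. df = 3, critical value = 7.815. Reject H₀.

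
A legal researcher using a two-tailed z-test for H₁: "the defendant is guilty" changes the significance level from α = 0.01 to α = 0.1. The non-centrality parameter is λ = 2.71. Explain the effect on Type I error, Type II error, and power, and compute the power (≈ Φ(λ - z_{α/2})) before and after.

Increasing α from 0.01 to 0.1:
• Type I error rate increases (α is the Type I rate by definition).
• Critical value moves from z_{α/2} = 2.576 to 1.645, so power = Φ(λ - z_{α/2}) goes from Φ(2.71 - 2.576) = 0.553 to Φ(2.71 - 1.645) = 0.857.
• Type II error rate β = 1 - power therefore decreases (0.447 → 0.143).
Appropriate when false negatives are costly — here, acquitting a guilty person.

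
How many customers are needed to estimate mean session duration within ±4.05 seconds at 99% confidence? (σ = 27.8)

n = (z*σ/E)² = (2.576×27.8/4.05)² = 312.7 → n = 313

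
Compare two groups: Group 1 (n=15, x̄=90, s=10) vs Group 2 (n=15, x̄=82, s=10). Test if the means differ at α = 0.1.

Pooled sp = 10.0. t = 2.191, df = 28. Critical t = ±1.701. Reject H₀.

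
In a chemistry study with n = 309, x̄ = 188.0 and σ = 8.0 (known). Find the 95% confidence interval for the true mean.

CI = x̄ ± z*(σ/√n) = 188.0 ± 1.96(8.0/√309) = 188.0 ± 0.89 = (187.11, 188.89)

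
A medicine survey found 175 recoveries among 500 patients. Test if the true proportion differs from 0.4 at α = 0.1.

p̂ = 0.35, p₀ = 0.4. z = (p̂ - p₀)/√(p₀(1-p₀)/n) = -2.282. Critical: ±1.645. Reject H₀.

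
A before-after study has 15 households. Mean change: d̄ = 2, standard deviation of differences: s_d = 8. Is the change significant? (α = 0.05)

t = d̄/(s_d/√n) = 2/(8/√15) = 0.968. df = 14, critical t = ±2.145. Fail to reject H₀.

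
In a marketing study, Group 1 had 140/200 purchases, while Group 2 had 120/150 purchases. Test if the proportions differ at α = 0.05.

p̂₁ = 0.7, p̂₂ = 0.8, pooled p̂ = 0.743. z = -2.118. Critical: ±1.96. Reject H₀.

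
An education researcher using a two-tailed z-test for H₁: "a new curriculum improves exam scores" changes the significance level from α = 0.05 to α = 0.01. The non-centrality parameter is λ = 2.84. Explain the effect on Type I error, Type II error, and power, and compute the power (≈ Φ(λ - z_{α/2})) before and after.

Decreasing α from 0.05 to 0.01:
• Type I error rate decreases (α is the Type I rate by definition).
• Critical value moves from z_{α/2} = 1.96 to 2.576, so power = Φ(λ - z_{α/2}) goes from Φ(2.84 - 1.96) = 0.811 to Φ(2.84 - 2.576) = 0.604.
• Type II error rate β = 1 - power therefore increases (0.189 → 0.396).
Appropriate when false positives are costly — here, adopting a curriculum that gives no real benefit — disruption for nothing.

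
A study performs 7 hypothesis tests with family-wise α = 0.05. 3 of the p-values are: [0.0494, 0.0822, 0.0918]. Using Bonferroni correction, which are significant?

Bonferroni α = 0.05/7 = 0.00714. None of the given p-values are significant.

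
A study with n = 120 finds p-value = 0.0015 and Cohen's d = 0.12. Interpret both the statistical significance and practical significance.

Statistically significant (p = 0.0015 < 0.05). Cohen's d = 0.12 indicates a very small effect size. Both statistical and practical significance should be considered.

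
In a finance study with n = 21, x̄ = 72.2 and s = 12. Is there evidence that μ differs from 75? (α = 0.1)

t = (x̄ - μ₀)/(s/√n) = (72.2 - 75)/(12/√21) = -1.069. df = 20, critical t = ±1.725. Fail to reject H₀.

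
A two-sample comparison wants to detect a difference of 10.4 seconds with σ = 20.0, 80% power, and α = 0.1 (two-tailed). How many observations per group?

n per group = 2(z_α/2 + z_β)²σ²/d² = 2×(1.645 + 0.84)²×20.0²/10.4² = 45.7 → n = 46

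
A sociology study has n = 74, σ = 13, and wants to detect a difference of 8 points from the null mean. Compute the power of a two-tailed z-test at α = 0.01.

SE = σ/√n = 13/√74 = 1.511. Non-centrality λ = d/SE = 8/1.511 = 5.294. Power ≈ Φ(λ - z_{α/2}) = Φ(5.294 - 2.576) = Φ(2.718) = 0.997.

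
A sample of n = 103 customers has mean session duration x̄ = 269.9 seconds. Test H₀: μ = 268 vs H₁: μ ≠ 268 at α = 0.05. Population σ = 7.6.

z = (x̄ - μ₀)/(σ/√n) = (269.9 - 268)/(7.6/√103) = 2.537. Critical value: ±1.96. Since |2.537| > 1.96, Reject H₀.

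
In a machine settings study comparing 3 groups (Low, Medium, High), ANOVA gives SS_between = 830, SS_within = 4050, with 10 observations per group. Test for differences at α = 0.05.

df_between = 2, df_within = 27. F = MS_between/MS_within = 415.0/150.0 = 2.767. F_crit ≈ 3.354. Fail to reject H₀.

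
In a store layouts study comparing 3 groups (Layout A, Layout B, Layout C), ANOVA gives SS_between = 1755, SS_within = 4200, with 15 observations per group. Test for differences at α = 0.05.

df_between = 2, df_within = 42. F = MS_between/MS_within = 877.5/100.0 = 8.775. F_crit ≈ 3.22. Reject H₀. At least one mean differs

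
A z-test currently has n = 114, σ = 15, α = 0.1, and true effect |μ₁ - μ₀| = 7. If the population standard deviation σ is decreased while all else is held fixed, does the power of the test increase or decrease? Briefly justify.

Power increases: a smaller σ shrinks the standard error σ/√n, moving the sampling distribution under H₁ further from the critical value.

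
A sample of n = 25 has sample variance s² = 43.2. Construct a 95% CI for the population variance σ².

df = 24. χ²_{0.025} = 39.364, χ²_{0.975} = 12.401. CI for σ² = ((n-1)s²/χ²_{α/2}, (n-1)s²/χ²_{1-α/2}) = (24·43.2/39.364, 24·43.2/12.401) = (26.34, 83.61)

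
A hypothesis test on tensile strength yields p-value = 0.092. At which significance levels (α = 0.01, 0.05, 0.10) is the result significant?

p = 0.092. Significant at: α = 0.1.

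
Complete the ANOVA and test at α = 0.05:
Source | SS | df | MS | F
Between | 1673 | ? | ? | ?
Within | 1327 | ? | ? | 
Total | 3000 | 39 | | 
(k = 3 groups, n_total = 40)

df_between = 2, df_within = 37. MS_between = 836.5, MS_within = 35.86. F = 23.324, F_crit ≈ 3.252. Reject H₀.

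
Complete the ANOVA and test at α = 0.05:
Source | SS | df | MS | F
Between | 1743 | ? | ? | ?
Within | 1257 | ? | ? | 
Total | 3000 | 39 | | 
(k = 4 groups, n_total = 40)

df_between = 3, df_within = 36. MS_between = 581.0, MS_within = 34.92. F = 16.64, F_crit ≈ 2.866. Reject H₀.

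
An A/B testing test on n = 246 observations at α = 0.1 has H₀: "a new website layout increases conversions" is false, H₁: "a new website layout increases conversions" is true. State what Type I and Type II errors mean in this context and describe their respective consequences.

Type I (false positive): concluding that a new website layout increases conversions when it is not — rolling out a layout that doesn't actually help — wasted engineering effort. Type II (false negative): failing to conclude that a new website layout increases conversions when it is — discarding a layout that would have improved conversions — lost revenue. Which is costlier depends on domain priorities and is a judgement call rather than a statistical fact.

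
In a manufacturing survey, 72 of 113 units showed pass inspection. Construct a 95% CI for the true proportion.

p̂ = 0.637. CI = p̂ ± z*√(p̂(1-p̂)/n) = (0.549, 0.726)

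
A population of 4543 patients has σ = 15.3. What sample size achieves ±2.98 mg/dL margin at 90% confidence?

Without FPC: n₀ = (1.645×15.3/2.98)² = 71.332. With FPC: n = n₀N/(n₀+N-1) = 70.2 → n = 71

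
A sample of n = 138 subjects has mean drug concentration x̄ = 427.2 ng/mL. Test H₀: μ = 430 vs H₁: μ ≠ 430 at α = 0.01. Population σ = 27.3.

z = (x̄ - μ₀)/(σ/√n) = (427.2 - 430)/(27.3/√138) = -1.205. Critical value: ±2.576. Since |-1.205| ≤ 2.576, Fail to reject H₀.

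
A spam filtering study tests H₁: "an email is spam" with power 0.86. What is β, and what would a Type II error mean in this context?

β = 1 - power = 1 - 0.86 = 0.14. A Type II error is failing to reject H₀ when H₀ is false (false negative) — here, failing to conclude that an email is spam when in fact it is true. Consequence: a spam email lands in the inbox.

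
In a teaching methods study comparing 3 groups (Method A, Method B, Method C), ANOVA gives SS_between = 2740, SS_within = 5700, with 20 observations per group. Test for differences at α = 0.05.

df_between = 2, df_within = 57. F = MS_between/MS_within = 1370.0/100.0 = 13.7. F_crit ≈ 3.159. Reject H₀. At least one mean differs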